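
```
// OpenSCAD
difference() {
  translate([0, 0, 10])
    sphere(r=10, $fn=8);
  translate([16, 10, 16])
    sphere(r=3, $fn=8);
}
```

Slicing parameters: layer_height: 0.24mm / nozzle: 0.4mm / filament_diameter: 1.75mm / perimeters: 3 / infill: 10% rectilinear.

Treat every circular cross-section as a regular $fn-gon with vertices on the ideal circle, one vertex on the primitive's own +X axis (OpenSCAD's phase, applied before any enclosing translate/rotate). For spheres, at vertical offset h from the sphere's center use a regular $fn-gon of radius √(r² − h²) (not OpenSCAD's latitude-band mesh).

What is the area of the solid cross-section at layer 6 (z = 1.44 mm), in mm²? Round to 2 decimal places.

75.59 mm²

At z = 1.44 mm: the r=10 sphere contributes a regular 8-gon of circumradius √(10²−8.56²) = 5.170 (area = (8/2)·5.170²·sin(360°/8) = 75.59 mm²); the sphere at (16, 10) does not reach this height (|z−center|=14.560 > r=3); Subtracting the remaining from the first: none of the subtracted shapes is present at this height, so the r=10 sphere is unchanged — area = 75.59 mm². Overall, the cross-section is a single solid region. Net area = 75.59 mm².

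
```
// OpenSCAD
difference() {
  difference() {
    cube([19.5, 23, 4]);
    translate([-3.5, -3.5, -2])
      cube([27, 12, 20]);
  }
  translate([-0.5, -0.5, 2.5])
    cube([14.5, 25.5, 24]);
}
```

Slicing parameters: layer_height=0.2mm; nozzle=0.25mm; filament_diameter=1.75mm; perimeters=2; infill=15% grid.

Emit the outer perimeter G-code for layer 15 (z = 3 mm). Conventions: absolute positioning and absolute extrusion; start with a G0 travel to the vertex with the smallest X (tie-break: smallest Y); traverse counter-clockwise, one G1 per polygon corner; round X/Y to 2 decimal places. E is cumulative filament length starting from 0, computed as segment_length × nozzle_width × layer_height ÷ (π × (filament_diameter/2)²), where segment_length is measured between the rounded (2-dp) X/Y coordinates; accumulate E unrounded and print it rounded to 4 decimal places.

G0 X14.00 Y8.50 Z3.00
G1 X19.50 Y8.50 E0.1143
G1 X19.50 Y23.00 E0.4158
G1 X14.00 Y23.00 E0.5301
G1 X14.00 Y8.50 E0.8315

At z = 3 mm: the cube is present — its section is the full 19.5×23 rectangle; the 27×12 cube at (-3.5, -3.5) contributes its full rectangle; Subtracting the remaining from the first: starting from the 19.5×23 cube, the 27×12 cube at (-3.5, -3.5) partially overlaps it — only the 165.75 mm² overlap (of its 324.00 mm²) is removed, clipping the outline — 1 connected region; the cube at (-0.5, -0.5) (footprint 14.5×25.5) is included at this height; Subtracting the remaining from the first: starting from that combined region, the 14.5×25.5 cube at (-0.5, -0.5) partially overlaps it — only the 203.00 mm² overlap (of its 369.75 mm²) is removed, clipping the outline — 1 connected region. The outline is a single polygon with 4 vertices. Extrusion per mm of travel: 0.25 × 0.2 / (π × 0.875²) = 0.020788. Accumulating E over each segment gives final E = 0.8315.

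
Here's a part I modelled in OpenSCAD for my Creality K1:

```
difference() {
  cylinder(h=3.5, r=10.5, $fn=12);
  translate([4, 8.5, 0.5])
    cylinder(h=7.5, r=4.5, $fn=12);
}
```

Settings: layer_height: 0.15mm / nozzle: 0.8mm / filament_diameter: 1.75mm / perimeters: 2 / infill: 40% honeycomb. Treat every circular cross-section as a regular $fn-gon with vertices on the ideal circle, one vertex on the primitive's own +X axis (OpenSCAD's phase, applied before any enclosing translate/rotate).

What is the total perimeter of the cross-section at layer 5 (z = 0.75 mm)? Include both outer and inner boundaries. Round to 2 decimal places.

At z = 0.75 mm: the cylinder: section is a regular 12-gon, circumradius r=10.5 (perimeter = 2·12·10.500·sin(180°/12) = 65.22 mm); the r=4.5 cylinder at (4, 8.5) contributes a regular 12-gon of circumradius 4.5 (perimeter = 2·12·4.500·sin(180°/12) = 27.95 mm); After the difference (first − rest): starting from the r=10.5 cylinder, the r=4.5 cylinder at (4, 8.5) partially overlaps it — only the 35.04 mm² overlap (of its 60.75 mm²) is removed, clipping the outline — boundary = 69.89 mm. Overall, the cross-section is a single solid region. Total boundary length (outer) = 69.89 mm.

69.89 mm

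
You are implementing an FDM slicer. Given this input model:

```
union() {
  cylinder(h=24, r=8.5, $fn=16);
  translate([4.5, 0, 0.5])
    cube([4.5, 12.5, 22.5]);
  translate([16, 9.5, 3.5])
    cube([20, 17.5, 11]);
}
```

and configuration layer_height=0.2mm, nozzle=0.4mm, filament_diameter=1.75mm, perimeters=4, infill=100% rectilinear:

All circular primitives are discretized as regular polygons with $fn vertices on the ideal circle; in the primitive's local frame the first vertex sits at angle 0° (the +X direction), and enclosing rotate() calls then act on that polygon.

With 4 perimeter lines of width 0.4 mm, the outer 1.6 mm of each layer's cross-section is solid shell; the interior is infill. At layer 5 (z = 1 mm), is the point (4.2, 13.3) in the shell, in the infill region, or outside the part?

At z = 1 mm: the r=8.5 cylinder gives a regular 16-gon of circumradius 8.5 (constant along its height); the cube at (4.5, 0) (footprint 4.5×12.5) is included at this height; the cube at (16, 9.5) does not reach this height (z outside [3.5, 14.5]); Combining (union): the regions partially overlap (shared area 19.43 mm²), so overlapping operands fuse into one piece — 1 connected region. Overall, the cross-section is a single solid region. The nearest boundary edge runs (4.50, 7.02)→(4.50, 12.50); distance from the point to it = 0.85 mm. The point is not inside any of the regions above, so it lies outside the cross-section (0.85 mm from the nearest boundary).

outside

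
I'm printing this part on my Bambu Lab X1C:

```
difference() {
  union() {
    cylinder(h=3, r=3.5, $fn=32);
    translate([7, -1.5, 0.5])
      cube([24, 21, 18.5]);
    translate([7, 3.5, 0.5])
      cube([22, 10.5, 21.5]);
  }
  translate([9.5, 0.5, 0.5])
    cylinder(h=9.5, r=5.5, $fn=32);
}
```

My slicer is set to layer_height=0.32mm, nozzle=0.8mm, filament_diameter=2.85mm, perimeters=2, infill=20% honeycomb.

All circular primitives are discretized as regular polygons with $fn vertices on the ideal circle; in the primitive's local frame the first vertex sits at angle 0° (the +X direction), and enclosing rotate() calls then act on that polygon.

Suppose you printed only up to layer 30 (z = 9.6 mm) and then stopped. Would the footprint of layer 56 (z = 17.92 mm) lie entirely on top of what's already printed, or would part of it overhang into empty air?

part overhangs

Compare the two slices. At z = 9.6: the cylinder does not reach this height (z outside [0, 3]); the cube at (7, -1.5) is present — its section is the full 24×21 rectangle (area 504.00 mm²); the cube at (7, 3.5) (footprint 22×10.5) is included at this height (area 231.00 mm²); Combining (union): the 22×10.5 cube at (7, 3.5) lies entirely inside the 24×21 cube at (7, -1.5), so the union is just the 24×21 cube at (7, -1.5) — area = 504.00 mm²; the r=5.5 cylinder at (9.5, 0.5) contributes a regular 32-gon of circumradius 5.5 (area = (32/2)·5.500²·sin(360°/32) = 94.42 mm²); Subtracting the remaining from the first: starting from the result so far (504.00 mm²), the r=5.5 cylinder at (9.5, 0.5) partially overlaps it — only the 52.54 mm² overlap (of its 94.42 mm²) is removed, clipping the outline — area = 451.46 mm². At z = 17.92: the cylinder is not intersected at this z (z outside [0, 3]); the cube at (7, -1.5) (footprint 24×21) is included at this height (area 504.00 mm²); the cube at (7, 3.5) is present — its section is the full 22×10.5 rectangle (area 231.00 mm²); Taking the union: the 22×10.5 cube at (7, 3.5) lies entirely inside the 24×21 cube at (7, -1.5), so the union is just the 24×21 cube at (7, -1.5) — area = 504.00 mm²; the cylinder at (9.5, 0.5) does not reach this height (z outside [0.5, 10]); Subtracting the remaining from the first: none of the subtracted shapes is present at this height, so the result so far is unchanged — area = 504.00 mm². Checking containment: at z = 17.92 the cross-section extends beyond the z = 9.6 cross-section by about 52.54 mm².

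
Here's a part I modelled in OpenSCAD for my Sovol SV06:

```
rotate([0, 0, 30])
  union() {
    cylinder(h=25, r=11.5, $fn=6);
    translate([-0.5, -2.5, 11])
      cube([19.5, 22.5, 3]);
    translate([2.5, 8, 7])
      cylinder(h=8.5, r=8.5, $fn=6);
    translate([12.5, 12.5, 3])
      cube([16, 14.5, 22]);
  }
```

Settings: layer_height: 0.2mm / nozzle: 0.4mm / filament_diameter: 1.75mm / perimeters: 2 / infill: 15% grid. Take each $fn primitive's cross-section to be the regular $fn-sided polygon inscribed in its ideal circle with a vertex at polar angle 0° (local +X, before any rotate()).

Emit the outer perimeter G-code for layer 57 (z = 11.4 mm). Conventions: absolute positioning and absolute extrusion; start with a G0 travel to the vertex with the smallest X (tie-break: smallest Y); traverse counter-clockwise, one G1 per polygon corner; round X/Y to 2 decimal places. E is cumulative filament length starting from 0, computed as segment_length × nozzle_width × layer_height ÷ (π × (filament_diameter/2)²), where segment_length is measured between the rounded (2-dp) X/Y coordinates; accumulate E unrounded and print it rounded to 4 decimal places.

G0 X-10.43 Y17.07 Z11.40
G1 X-8.11 Y13.05 E0.1544
G1 X-9.20 Y12.43 E0.1961
G1 X-9.20 Y6.19 E0.4036
G1 X-9.96 Y5.75 E0.4328
G1 X-9.96 Y-5.75 E0.8153
G1 X0.00 Y-11.50 E1.1978
G1 X9.96 Y-5.75 E1.5803
G1 X9.96 Y2.86 E1.8667
G1 X17.70 Y7.33 E2.1640
G1 X10.20 Y20.33 E2.6632
G1 X18.43 Y25.08 E2.9792
G1 X11.18 Y37.63 E3.4613
G1 X-2.67 Y29.63 E3.9933
G1 X0.83 Y23.57 E4.2260
G1 X-10.43 Y17.07 E4.6585

At z = 11.4 mm: the r=11.5 cylinder contributes a regular 6-gon of circumradius 11.5; the cube at (-0.5, -2.5) (footprint 19.5×22.5) is included at this height; the r=8.5 cylinder at (2.5, 8) contributes a regular 6-gon of circumradius 8.5; the cube at (12.5, 12.5) (footprint 16×14.5) is included at this height; Merging all regions: the regions partially overlap (shared area 340.36 mm²), so overlapping operands fuse into one piece — 1 connected region; (rotated 30° about Z; rotation is an isometry so areas/perimeters/island counts are preserved). The outline is a single polygon with 15 vertices. Extrusion per mm of travel: 0.4 × 0.2 / (π × 0.875²) = 0.033260. Accumulating E over each segment gives final E = 4.6585.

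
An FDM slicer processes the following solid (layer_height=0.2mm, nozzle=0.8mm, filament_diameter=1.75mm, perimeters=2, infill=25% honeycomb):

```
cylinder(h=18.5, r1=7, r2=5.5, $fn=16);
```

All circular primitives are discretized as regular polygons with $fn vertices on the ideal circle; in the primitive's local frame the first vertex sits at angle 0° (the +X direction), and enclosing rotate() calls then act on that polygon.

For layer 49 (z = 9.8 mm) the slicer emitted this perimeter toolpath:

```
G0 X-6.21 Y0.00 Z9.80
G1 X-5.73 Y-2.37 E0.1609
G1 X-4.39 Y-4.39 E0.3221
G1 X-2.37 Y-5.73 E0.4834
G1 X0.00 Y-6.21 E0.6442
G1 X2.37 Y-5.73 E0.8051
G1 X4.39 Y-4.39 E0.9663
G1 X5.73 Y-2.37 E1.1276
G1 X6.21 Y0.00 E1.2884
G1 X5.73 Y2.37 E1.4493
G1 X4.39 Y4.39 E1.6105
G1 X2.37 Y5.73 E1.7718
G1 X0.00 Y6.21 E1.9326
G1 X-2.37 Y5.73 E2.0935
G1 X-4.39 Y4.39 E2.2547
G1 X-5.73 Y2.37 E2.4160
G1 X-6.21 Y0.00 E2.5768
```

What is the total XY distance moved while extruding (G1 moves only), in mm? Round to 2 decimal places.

Sum the Euclidean lengths of each G1 segment: total = 38.74 mm.

38.74 mm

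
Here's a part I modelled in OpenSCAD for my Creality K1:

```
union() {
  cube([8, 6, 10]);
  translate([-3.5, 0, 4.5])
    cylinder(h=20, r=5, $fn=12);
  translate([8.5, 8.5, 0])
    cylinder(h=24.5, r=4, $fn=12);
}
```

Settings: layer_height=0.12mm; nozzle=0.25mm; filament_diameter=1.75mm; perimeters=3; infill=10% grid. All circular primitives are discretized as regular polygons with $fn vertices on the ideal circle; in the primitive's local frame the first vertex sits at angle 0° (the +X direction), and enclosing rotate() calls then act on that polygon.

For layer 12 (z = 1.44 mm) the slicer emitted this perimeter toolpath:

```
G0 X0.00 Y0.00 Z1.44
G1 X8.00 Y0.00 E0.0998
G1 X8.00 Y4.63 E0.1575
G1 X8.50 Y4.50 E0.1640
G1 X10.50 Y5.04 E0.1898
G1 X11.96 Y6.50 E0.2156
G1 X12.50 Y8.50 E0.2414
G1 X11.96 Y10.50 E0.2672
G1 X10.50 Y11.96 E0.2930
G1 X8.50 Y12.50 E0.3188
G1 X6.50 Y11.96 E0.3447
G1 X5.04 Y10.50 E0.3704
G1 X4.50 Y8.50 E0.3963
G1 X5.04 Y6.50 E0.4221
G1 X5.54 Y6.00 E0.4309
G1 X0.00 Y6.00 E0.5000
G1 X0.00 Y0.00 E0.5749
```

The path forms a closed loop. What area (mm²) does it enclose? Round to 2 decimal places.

93.74 mm²

Apply the shoelace formula to the sequence of (X, Y) vertices; enclosed area = 93.74 mm².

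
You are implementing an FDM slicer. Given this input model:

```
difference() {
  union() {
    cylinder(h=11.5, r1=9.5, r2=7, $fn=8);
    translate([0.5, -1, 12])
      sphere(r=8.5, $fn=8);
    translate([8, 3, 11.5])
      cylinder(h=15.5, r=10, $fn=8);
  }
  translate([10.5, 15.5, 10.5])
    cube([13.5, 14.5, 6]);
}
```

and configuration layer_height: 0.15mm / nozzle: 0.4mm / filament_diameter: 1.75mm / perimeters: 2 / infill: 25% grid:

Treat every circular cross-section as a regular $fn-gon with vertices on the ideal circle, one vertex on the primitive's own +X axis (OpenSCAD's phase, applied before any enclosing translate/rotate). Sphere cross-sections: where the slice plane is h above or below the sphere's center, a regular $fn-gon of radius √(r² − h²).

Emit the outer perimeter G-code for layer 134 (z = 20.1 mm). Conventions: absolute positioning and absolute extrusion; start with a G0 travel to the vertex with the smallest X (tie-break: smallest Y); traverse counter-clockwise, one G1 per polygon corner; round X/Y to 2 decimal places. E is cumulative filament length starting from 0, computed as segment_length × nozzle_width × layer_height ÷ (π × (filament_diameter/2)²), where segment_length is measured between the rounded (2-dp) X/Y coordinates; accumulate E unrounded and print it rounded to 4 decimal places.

At z = 20.1 mm: the cone is absent (z outside [0, 11.5]); the r=8.5 sphere at (0.5, -1) contributes a regular 8-gon of circumradius √(8.5²−8.1²) = 2.577; the r=10 cylinder at (8, 3) gives a regular 8-gon of circumradius 10 (constant along its height); Combining (union): the regions partially overlap (shared area 13.10 mm²), so overlapping operands fuse into one piece — 1 connected region; the cube at (10.5, 15.5) is absent (z outside [10.5, 16.5]); Taking the first minus the rest: none of the subtracted shapes is present at this height, so that combined region is unchanged — 1 connected region. The outline is a single polygon with 14 vertices. Extrusion per mm of travel: 0.4 × 0.15 / (π × 0.875²) = 0.024945. Accumulating E over each segment gives final E = 1.5664.

G0 X-2.08 Y-1.00 Z20.10
G1 X-1.32 Y-2.82 E0.0492
G1 X0.50 Y-3.58 E0.0984
G1 X0.69 Y-3.50 E0.1035
G1 X0.93 Y-4.07 E0.1190
G1 X8.00 Y-7.00 E0.3099
G1 X15.07 Y-4.07 E0.5008
G1 X18.00 Y3.00 E0.6917
G1 X15.07 Y10.07 E0.8826
G1 X8.00 Y13.00 E1.0735
G1 X0.93 Y10.07 E1.2644
G1 X-2.00 Y3.00 E1.4553
G1 X-1.13 Y0.90 E1.5120
G1 X-1.32 Y0.82 E1.5172
G1 X-2.08 Y-1.00 E1.5664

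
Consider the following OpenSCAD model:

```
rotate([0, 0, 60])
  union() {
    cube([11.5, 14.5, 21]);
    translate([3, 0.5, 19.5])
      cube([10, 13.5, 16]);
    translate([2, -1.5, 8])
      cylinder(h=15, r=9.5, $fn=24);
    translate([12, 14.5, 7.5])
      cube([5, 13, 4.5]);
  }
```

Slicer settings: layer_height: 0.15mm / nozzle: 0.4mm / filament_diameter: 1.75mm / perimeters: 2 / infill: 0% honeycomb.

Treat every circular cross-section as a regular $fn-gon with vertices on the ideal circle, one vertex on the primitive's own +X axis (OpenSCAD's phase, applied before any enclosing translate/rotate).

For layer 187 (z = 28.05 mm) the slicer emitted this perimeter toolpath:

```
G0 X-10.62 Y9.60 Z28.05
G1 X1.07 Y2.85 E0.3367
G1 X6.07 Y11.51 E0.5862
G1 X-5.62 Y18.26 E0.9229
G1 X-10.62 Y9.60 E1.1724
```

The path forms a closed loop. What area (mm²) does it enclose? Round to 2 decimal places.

134.99 mm²

Apply the shoelace formula to the sequence of (X, Y) vertices; enclosed area = 134.99 mm².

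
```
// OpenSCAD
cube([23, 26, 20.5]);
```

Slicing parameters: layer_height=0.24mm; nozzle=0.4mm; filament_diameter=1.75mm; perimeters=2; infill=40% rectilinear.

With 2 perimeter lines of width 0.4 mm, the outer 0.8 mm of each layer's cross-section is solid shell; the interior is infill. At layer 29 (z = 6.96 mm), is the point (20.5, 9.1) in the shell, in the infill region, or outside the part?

infill

At z = 6.96 mm: the cube (footprint 23×26) is included at this height. Overall, the cross-section is a single solid region. The nearest boundary edge runs (23.00, 0.00)→(23.00, 26.00); distance from the point to it = 2.50 mm. The point is inside the cross-section and 2.50 mm from the nearest boundary — more than the 0.8 mm shell width (2 × 0.4), so it's in the infill interior.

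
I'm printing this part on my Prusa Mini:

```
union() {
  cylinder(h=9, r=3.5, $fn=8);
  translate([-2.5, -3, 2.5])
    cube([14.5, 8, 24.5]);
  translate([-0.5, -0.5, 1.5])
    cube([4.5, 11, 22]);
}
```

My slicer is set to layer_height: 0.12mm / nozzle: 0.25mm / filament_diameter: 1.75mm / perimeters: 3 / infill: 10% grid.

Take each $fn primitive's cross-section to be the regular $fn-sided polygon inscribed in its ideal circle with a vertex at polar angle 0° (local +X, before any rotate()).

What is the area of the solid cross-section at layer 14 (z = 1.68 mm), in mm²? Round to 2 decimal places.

At z = 1.68 mm: the cylinder: section is a regular 8-gon, circumradius r=3.5 (area = (8/2)·3.500²·sin(360°/8) = 34.65 mm²); the cube at (-2.5, -3) is absent (z outside [2.5, 27]); the cube at (-0.5, -0.5) (footprint 4.5×11) is included at this height (area 49.50 mm²); Merging all regions: the regions partially overlap — summed areas 84.15 mm² minus the doubly-counted overlap 12.31 mm² gives 71.84 mm² — area = 71.84 mm². Overall, the cross-section is a single solid region. Net area = 71.84 mm².

71.84 mm²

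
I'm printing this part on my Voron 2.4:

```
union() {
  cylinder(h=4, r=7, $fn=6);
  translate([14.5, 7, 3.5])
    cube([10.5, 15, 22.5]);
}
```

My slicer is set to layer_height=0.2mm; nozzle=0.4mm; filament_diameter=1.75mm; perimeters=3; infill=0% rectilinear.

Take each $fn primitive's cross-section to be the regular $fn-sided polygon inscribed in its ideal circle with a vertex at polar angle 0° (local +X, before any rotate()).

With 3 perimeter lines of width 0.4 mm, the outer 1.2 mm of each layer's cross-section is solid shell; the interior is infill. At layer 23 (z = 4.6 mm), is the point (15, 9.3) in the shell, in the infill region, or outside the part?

At z = 4.6 mm: the cylinder is not intersected at this z (z outside [0, 4]); the 10.5×15 cube at (14.5, 7) contributes its full rectangle; Taking the union: only the 10.5×15 cube at (14.5, 7) is present, so the union is just that shape — 1 connected region. Overall, the cross-section is a single solid region. The nearest boundary edge runs (14.50, 22.00)→(14.50, 7.00); distance from the point to it = 0.50 mm. The point is inside the cross-section, 0.50 mm from the nearest boundary — within the 1.2 mm shell band (3 × 0.4).

shell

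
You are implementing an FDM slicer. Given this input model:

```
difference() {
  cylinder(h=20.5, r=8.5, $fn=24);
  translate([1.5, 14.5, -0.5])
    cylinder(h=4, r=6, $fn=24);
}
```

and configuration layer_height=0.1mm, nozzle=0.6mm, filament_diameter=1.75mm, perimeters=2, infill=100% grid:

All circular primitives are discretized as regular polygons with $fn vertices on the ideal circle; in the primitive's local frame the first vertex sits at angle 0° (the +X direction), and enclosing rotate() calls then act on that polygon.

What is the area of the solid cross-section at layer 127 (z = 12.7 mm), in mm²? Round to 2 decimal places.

At z = 12.7 mm: the r=8.5 cylinder gives a regular 24-gon of circumradius 8.5 (constant along its height) (area = (24/2)·8.500²·sin(360°/24) = 224.40 mm²); the cylinder at (1.5, 14.5) is absent (z outside [-0.5, 3.5]); Subtracting the remaining from the first: none of the subtracted shapes is present at this height, so the r=8.5 cylinder is unchanged — area = 224.40 mm². Overall, the cross-section is a single solid region. Net area = 224.40 mm².

224.40 mm²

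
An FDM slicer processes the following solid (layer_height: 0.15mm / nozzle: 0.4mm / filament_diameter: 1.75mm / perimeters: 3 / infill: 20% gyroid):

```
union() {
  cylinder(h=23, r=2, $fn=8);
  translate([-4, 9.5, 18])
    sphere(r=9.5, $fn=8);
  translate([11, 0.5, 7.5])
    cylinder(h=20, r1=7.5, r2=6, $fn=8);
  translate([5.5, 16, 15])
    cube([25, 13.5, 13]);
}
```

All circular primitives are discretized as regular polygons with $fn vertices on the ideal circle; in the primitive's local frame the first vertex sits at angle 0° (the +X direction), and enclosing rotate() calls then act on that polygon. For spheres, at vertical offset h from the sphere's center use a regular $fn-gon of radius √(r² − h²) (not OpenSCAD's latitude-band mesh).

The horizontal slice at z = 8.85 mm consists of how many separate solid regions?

At z = 8.85 mm: the r=2 cylinder gives a regular 8-gon of circumradius 2 (constant along its height); the sphere at (-4, 9.5): section is a regular 8-gon, circumradius = √(r²−h²) = √(9.5²−9.15²) = 2.555; the cone at (11, 0.5) (r1=7.5→r2=6) has section circumradius 7.399 here — a regular 8-gon; the cube at (5.5, 16) is not intersected at this z (z outside [15, 28]); Combining (union): the 3 present regions are separate (no shared area or edge), so areas and boundary lengths simply add and each stays a separate island — 3 connected regions. The result has 3 disconnected regions.

3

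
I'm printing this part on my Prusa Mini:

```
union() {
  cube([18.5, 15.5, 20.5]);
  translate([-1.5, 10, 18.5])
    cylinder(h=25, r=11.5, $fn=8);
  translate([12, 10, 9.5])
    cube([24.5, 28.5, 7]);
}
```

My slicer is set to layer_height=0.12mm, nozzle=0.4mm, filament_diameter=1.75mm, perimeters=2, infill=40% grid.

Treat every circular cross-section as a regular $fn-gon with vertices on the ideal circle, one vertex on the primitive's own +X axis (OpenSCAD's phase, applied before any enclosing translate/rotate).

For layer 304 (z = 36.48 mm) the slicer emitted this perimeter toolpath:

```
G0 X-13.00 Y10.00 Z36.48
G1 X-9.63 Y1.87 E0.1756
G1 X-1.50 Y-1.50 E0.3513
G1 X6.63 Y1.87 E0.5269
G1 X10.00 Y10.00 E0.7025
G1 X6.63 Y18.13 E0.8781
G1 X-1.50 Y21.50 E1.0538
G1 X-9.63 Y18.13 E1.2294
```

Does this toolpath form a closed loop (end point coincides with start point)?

Start point (G0): (-13.00, 10.00). End point (last G1): the path does not return to the start — open.

no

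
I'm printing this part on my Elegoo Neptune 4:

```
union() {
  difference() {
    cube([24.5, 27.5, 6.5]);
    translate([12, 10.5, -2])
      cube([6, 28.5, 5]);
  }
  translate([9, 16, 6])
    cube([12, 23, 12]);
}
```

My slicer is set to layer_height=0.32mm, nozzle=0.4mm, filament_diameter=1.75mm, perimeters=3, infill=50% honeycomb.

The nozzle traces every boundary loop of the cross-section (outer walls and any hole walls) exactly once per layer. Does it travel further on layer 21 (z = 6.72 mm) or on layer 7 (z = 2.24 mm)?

Layer 21 (z = 6.72): the cube is absent (z outside [0, 6.5]); the cube at (12, 10.5) is not intersected at this z (z outside [-2, 3]); Subtracting the remaining from the first: the first operand is absent here, so nothing remains; the 12×23 cube at (9, 16) contributes its full rectangle (perimeter 70.00 mm); Taking the union: only the 12×23 cube at (9, 16) is present, so the union is just that shape — boundary = 70.00 mm. So its perimeter = 70.00 mm. Layer 7 (z = 2.24): the cube (footprint 24.5×27.5) is included at this height (perimeter 104.00 mm); the cube at (12, 10.5) (footprint 6×28.5) is included at this height (perimeter 69.00 mm); Taking the first minus the rest: starting from the 24.5×27.5 cube, the 6×28.5 cube at (12, 10.5) partially overlaps it — only the 102.00 mm² overlap (of its 171.00 mm²) is removed, clipping the outline — boundary = 138.00 mm; the cube at (9, 16) does not reach this height (z outside [6, 18]); Taking the union: only that combined region is present, so the union is just that shape — boundary = 138.00 mm. So its perimeter = 138.00 mm. Layer 7 is larger (138.00 vs 70.00 mm).

layer 7 (z = 2.24 mm)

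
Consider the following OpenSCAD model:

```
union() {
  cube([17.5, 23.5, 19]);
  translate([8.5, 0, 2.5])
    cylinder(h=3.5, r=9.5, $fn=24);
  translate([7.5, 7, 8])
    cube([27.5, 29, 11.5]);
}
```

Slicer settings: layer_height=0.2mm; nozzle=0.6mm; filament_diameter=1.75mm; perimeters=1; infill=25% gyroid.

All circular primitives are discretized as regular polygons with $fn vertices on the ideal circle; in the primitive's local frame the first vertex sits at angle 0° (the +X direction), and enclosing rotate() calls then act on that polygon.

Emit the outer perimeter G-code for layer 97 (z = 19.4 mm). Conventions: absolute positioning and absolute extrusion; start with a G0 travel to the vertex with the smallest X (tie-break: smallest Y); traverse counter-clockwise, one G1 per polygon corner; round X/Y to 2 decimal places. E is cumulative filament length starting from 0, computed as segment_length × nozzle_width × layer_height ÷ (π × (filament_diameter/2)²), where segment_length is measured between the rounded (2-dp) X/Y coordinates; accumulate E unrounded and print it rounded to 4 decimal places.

G0 X7.50 Y7.00 Z19.40
G1 X35.00 Y7.00 E1.3720
G1 X35.00 Y36.00 E2.8188
G1 X7.50 Y36.00 E4.1908
G1 X7.50 Y7.00 E5.6376

At z = 19.4 mm: the cube is not intersected at this z (z outside [0, 19]); the cylinder at (8.5, 0) is not intersected at this z (z outside [2.5, 6]); the 27.5×29 cube at (7.5, 7) contributes its full rectangle; Taking the union: only the 27.5×29 cube at (7.5, 7) is present, so the union is just that shape — 1 connected region. The outline is a single polygon with 4 vertices. Extrusion per mm of travel: 0.6 × 0.2 / (π × 0.875²) = 0.049890. Accumulating E over each segment gives final E = 5.6376.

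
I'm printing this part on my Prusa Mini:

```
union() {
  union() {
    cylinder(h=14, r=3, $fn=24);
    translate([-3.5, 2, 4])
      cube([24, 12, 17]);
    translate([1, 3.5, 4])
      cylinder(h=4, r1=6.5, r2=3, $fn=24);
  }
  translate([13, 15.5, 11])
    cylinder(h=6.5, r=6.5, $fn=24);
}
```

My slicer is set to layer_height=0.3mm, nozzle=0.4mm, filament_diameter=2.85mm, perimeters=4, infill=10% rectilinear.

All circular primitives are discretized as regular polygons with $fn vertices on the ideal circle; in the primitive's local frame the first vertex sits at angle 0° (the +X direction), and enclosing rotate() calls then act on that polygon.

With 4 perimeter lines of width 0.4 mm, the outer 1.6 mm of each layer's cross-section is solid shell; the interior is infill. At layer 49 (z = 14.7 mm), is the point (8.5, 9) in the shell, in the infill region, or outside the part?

infill

At z = 14.7 mm: the cylinder does not reach this height (z outside [0, 14]); the cube at (-3.5, 2) is present — its section is the full 24×12 rectangle; the cone at (1, 3.5) does not reach this height (z outside [4, 8]); Merging all regions: only the 24×12 cube at (-3.5, 2) is present, so the union is just that shape — 1 connected region; the r=6.5 cylinder at (13, 15.5) contributes a regular 24-gon of circumradius 6.5; Combining (union): the regions partially overlap (shared area 46.41 mm²), so overlapping operands fuse into one piece — 1 connected region. Overall, the cross-section is a single solid region. The nearest boundary edge runs (-3.50, 14.00)→(6.70, 14.00); distance from the point to it = 5.31 mm. The point is inside the cross-section and 5.31 mm from the nearest boundary — more than the 1.6 mm shell width (4 × 0.4), so it's in the infill interior.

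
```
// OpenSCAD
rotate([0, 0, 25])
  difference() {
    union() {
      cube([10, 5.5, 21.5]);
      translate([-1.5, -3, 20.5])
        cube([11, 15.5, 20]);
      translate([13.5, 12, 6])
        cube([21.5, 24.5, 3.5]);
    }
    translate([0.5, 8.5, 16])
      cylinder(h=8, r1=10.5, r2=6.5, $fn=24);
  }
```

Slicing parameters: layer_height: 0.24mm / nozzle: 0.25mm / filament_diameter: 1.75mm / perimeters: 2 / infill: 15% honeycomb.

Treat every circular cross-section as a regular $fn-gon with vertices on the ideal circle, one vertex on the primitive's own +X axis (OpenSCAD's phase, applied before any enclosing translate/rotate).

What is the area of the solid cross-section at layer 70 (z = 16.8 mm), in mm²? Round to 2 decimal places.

8.34 mm²

At z = 16.8 mm: the 10×5.5 cube contributes its full rectangle (area 55.00 mm²); the cube at (-1.5, -3) is not intersected at this z (z outside [20.5, 40.5]); the cube at (13.5, 12) is absent (z outside [6, 9.5]); Combining (union): only the 10×5.5 cube is present, so the union is just that shape — area = 55.00 mm²; the cone at (0.5, 8.5) contributes a regular 24-gon of circumradius 10.100 (interpolated between r1=10.5 and r2=6.5 at t=0.100) (area = (24/2)·10.100²·sin(360°/24) = 316.83 mm²); Subtracting the remaining from the first: starting from that combined region (55.00 mm²), the cone at (0.5, 8.5) partially overlaps it — only the 46.66 mm² overlap (of its 316.83 mm²) is removed, clipping the outline — area = 8.34 mm²; (whole slice rotated 25° about Z — lengths, areas and connectivity unchanged). Overall, the cross-section is a single solid region. Net area = 8.34 mm².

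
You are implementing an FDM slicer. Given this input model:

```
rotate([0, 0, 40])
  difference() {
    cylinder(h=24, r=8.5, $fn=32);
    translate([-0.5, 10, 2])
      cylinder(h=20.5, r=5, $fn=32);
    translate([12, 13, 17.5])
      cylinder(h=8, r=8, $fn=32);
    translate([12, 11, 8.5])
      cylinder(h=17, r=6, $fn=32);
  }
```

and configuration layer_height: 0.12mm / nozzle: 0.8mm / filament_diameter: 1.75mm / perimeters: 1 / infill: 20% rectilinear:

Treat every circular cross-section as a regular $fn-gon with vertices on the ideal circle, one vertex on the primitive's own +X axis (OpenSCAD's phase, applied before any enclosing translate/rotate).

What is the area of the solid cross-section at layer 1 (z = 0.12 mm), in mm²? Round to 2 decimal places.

225.52 mm²

At z = 0.12 mm: the r=8.5 cylinder gives a regular 32-gon of circumradius 8.5 (constant along its height) (area = (32/2)·8.500²·sin(360°/32) = 225.52 mm²); the cylinder at (-0.5, 10) is not intersected at this z (z outside [2, 22.5]); the cylinder at (12, 13) is absent (z outside [17.5, 25.5]); the cylinder at (12, 11) is absent (z outside [8.5, 25.5]); Taking the first minus the rest: none of the subtracted shapes is present at this height, so the r=8.5 cylinder is unchanged — area = 225.52 mm²; (rotated 40° about Z; rotation is an isometry so areas/perimeters/island counts are preserved). Overall, the cross-section is a single solid region. Net area = 225.52 mm².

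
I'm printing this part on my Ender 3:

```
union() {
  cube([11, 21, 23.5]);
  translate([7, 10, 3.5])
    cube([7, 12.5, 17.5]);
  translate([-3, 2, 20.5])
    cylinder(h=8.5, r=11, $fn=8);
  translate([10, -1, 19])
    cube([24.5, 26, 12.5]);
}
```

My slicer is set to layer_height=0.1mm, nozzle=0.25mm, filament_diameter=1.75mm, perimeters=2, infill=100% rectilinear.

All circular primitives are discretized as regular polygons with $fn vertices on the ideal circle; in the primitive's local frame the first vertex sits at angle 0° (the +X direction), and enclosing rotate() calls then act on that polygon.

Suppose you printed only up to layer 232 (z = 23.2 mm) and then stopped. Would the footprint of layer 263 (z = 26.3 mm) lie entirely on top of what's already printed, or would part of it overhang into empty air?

entirely on top

Compare the two slices. At z = 23.2: the cube is present — its section is the full 11×21 rectangle (area 231.00 mm²); the cube at (7, 10) is not intersected at this z (z outside [3.5, 21]); the cylinder at (-3, 2): section is a regular 8-gon, circumradius r=11 (area = (8/2)·11.000²·sin(360°/8) = 342.24 mm²); the 24.5×26 cube at (10, -1) contributes its full rectangle (area 637.00 mm²); Merging all regions: the regions partially overlap — summed areas 1210.24 mm² minus the doubly-counted overlap 90.60 mm² gives 1119.64 mm² — area = 1119.64 mm². At z = 26.3: the cube does not reach this height (z outside [0, 23.5]); the cube at (7, 10) does not reach this height (z outside [3.5, 21]); the r=11 cylinder at (-3, 2) contributes a regular 8-gon of circumradius 11 (area = (8/2)·11.000²·sin(360°/8) = 342.24 mm²); the 24.5×26 cube at (10, -1) contributes its full rectangle (area 637.00 mm²); Taking the union: the 2 present regions are separate (no shared area or edge), so areas and boundary lengths simply add and each stays a separate island — area = 979.24 mm². Checking containment: the cross-section at z = 26.3 is a subset of the cross-section at z = 23.2.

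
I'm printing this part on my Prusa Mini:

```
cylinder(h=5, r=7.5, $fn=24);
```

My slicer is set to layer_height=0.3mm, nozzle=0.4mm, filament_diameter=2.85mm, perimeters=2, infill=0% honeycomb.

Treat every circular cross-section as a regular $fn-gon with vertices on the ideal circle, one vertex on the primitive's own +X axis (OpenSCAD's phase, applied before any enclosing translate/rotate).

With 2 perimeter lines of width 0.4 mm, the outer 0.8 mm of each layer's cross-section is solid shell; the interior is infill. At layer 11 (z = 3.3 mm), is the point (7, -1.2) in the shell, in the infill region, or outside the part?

At z = 3.3 mm: the r=7.5 cylinder gives a regular 24-gon of circumradius 7.5 (constant along its height). Overall, the cross-section is a single solid region. The nearest boundary edge runs (7.24, -1.94)→(7.50, 0.00); distance from the point to it = 0.34 mm. The point is inside the cross-section, 0.34 mm from the nearest boundary — within the 0.8 mm shell band (2 × 0.4).

shell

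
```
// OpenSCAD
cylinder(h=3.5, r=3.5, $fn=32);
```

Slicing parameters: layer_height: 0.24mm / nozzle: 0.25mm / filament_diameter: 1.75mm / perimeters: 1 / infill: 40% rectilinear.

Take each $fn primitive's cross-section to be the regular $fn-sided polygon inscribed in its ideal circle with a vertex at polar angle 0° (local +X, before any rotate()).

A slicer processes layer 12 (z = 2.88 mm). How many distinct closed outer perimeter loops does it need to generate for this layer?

1

At z = 2.88 mm: the r=3.5 cylinder contributes a regular 32-gon of circumradius 3.5. The result has 1 disconnected region.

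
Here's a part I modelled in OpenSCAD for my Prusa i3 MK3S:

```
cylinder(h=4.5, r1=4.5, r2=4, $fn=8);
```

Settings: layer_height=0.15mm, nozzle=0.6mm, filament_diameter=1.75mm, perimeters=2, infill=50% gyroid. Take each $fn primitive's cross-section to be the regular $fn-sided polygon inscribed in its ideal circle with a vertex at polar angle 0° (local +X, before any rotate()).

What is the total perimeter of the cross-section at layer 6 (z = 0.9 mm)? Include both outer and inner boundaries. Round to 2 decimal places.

26.94 mm

At z = 0.9 mm: the cone (r1=4.5→r2=4) has section circumradius 4.400 here — a regular 8-gon (perimeter = 2·8·4.400·sin(180°/8) = 26.94 mm). Overall, the cross-section is a single solid region. Total boundary length (outer) = 26.94 mm.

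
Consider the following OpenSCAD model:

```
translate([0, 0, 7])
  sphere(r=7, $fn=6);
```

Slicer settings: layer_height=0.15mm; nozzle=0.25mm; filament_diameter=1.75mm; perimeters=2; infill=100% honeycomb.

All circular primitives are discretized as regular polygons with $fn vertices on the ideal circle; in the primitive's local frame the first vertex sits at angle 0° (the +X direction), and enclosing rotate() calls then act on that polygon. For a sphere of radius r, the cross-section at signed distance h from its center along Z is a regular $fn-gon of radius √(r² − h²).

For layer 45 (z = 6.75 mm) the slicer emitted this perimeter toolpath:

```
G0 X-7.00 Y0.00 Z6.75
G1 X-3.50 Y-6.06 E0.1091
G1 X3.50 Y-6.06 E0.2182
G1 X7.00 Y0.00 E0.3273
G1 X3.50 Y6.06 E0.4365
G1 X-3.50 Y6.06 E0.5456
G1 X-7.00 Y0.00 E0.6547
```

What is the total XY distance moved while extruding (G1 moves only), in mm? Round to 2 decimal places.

Sum the Euclidean lengths of each G1 segment: total = 41.99 mm.

41.99 mm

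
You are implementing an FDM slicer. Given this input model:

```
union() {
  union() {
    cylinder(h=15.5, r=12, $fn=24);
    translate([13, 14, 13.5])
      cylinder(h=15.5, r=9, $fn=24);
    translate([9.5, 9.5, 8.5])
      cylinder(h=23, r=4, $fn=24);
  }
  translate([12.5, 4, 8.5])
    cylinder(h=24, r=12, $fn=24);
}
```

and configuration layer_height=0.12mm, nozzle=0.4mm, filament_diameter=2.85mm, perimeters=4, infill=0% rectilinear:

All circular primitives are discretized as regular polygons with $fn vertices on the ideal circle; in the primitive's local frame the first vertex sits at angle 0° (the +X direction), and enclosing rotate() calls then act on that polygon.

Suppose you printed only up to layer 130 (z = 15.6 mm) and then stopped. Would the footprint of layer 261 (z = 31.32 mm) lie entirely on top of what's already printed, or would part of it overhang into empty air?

Compare the two slices. At z = 15.6: the cylinder is absent (z outside [0, 15.5]); the r=9 cylinder at (13, 14) gives a regular 24-gon of circumradius 9 (constant along its height) (area = (24/2)·9.000²·sin(360°/24) = 251.57 mm²); the cylinder at (9.5, 9.5): section is a regular 24-gon, circumradius r=4 (area = (24/2)·4.000²·sin(360°/24) = 49.69 mm²); Taking the union: the regions partially overlap — summed areas 301.27 mm² minus the doubly-counted overlap 46.77 mm² gives 254.50 mm² — area = 254.50 mm²; the r=12 cylinder at (12.5, 4) contributes a regular 24-gon of circumradius 12 (area = (24/2)·12.000²·sin(360°/24) = 447.24 mm²); Merging all regions: the regions partially overlap — summed areas 701.74 mm² minus the doubly-counted overlap 141.18 mm² gives 560.56 mm² — area = 560.56 mm². At z = 31.32: the cylinder does not reach this height (z outside [0, 15.5]); the cylinder at (13, 14) is not intersected at this z (z outside [13.5, 29]); the r=4 cylinder at (9.5, 9.5) gives a regular 24-gon of circumradius 4 (constant along its height) (area = (24/2)·4.000²·sin(360°/24) = 49.69 mm²); Taking the union: only the r=4 cylinder at (9.5, 9.5) is present, so the union is just that shape — area = 49.69 mm²; the r=12 cylinder at (12.5, 4) gives a regular 24-gon of circumradius 12 (constant along its height) (area = (24/2)·12.000²·sin(360°/24) = 447.24 mm²); Combining (union): the result so far lies entirely inside the r=12 cylinder at (12.5, 4), so the union is just the r=12 cylinder at (12.5, 4) — area = 447.24 mm². Checking containment: the cross-section at z = 31.32 is a subset of the cross-section at z = 15.6.

entirely on top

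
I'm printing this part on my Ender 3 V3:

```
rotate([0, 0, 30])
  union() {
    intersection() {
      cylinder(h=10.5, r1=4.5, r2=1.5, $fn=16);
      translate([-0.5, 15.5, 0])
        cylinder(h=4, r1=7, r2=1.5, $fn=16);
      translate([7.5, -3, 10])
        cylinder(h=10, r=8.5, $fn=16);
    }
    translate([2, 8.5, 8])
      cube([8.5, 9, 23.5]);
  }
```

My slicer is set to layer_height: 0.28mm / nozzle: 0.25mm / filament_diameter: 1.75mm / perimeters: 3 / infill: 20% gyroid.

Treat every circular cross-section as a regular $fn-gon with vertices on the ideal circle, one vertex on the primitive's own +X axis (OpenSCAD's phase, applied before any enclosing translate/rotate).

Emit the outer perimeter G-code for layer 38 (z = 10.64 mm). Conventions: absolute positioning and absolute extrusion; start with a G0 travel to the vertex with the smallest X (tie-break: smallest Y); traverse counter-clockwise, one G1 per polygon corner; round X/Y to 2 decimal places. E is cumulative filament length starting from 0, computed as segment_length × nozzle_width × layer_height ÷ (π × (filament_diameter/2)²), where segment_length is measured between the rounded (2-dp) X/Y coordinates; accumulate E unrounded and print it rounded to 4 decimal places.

At z = 10.64 mm: the cone does not reach this height (z outside [0, 10.5]); the cone at (-0.5, 15.5) is not intersected at this z (z outside [0, 4]); the r=8.5 cylinder at (7.5, -3) contributes a regular 16-gon of circumradius 8.5; Keeping only the common overlap: at least one operand is absent at this height, so nothing remains; the 8.5×9 cube at (2, 8.5) contributes its full rectangle; Taking the union: only the 8.5×9 cube at (2, 8.5) is present, so the union is just that shape — 1 connected region; (whole slice rotated 30° about Z — lengths, areas and connectivity unchanged). The outline is a single polygon with 4 vertices. Extrusion per mm of travel: 0.25 × 0.28 / (π × 0.875²) = 0.029103. Accumulating E over each segment gives final E = 1.0188.

G0 X-7.02 Y16.16 Z10.64
G1 X-2.52 Y8.36 E0.2621
G1 X4.84 Y12.61 E0.5094
G1 X0.34 Y20.41 E0.7715
G1 X-7.02 Y16.16 E1.0188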